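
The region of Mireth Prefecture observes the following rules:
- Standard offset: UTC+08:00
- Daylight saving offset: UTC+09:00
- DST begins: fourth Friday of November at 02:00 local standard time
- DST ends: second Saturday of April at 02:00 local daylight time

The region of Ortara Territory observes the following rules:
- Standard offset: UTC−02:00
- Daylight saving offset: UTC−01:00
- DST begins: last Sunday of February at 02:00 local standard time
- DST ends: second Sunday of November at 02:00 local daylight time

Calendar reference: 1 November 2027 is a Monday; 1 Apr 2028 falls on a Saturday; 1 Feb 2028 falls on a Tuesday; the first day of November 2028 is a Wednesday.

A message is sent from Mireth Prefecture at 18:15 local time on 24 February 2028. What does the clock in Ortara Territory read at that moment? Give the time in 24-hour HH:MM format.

07:15

1 November 2027 is a Monday, so the first Friday is November 5 and the fourth is November 26.
1 April 2028 is a Saturday, so the first Saturday is April 1 and the second is April 8.
24 February 2028 falls between 26 November 2027 and 8 April 2028, so daylight saving is in effect and Mireth Prefecture is at UTC+09:00.
18:15 Mireth Prefecture − 9h = 09:15 UTC.
1 February 2028 is a Tuesday, so Sundays fall on 6, 13, 20, 27; the last is February 27.
1 November 2028 is a Wednesday, so the first Sunday is November 5 and the second is November 12.
At the standard offset (UTC−02:00), 09:15 UTC − 2h = 07:15 Ortara Territory standard time.
Daylight saving runs 27 February – 12 November; the standard-time date in Ortara Territory, 24 February 2028, is outside that window, so Ortara Territory is on standard time at UTC−02:00.
09:15 UTC − 2h = 07:15 Ortara Territory.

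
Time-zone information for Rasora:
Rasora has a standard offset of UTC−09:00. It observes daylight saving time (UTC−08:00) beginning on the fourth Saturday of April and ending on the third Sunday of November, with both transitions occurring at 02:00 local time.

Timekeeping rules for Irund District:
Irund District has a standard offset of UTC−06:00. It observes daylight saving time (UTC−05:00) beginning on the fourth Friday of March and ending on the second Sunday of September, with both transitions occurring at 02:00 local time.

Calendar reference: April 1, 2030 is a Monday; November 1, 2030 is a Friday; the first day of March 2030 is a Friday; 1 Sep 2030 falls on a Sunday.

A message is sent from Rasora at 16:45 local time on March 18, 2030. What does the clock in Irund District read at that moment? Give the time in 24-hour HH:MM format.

1 April 2030 is a Monday, so the first Saturday is April 6 and the fourth is April 27.
1 November 2030 is a Friday, so the first Sunday is November 3 and the third is November 17.
Daylight saving runs 27 April – 17 November; March 18, 2030 is outside that window, so Rasora is on standard time at UTC−09:00.
16:45 Rasora + 9h = 01:45 UTC (rolling into the next day, 19 March 2030).
1 March 2030 is a Friday, so the first Friday is March 1 and the fourth is March 22.
1 September 2030 is a Sunday, so the first Sunday is September 1 and the second is September 8.
At the standard offset (UTC−06:00), 01:45 UTC − 6h = 19:45 Irund District standard time (rolling into the previous day, 18 March 2030).
The standard-time date in Irund District, March 18, 2030, is outside the daylight-saving period (22 March – 8 September), so Irund District is on standard time, UTC−06:00.
01:45 UTC − 6h = 19:45 Irund District (rolling into the previous day, 18 March 2030).

19:45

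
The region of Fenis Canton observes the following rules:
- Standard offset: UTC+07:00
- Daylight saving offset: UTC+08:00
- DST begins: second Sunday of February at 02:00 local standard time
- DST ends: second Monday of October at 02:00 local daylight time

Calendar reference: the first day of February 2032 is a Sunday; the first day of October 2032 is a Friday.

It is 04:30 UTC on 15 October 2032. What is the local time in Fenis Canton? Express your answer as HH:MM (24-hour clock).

11:30

1 February 2032 is a Sunday, so the first Sunday is February 1 and the second is February 8.
1 October 2032 is a Friday, so the first Monday is October 4 and the second is October 11.
At the standard offset (UTC+07:00), 04:30 UTC + 7h = 11:30 Fenis Canton standard time.
The standard-time date in Fenis Canton, 15 October 2032, does not fall between 8 February and 11 October, so daylight saving is not in effect and Fenis Canton is at UTC+07:00.
04:30 UTC + 7h = 11:30 local.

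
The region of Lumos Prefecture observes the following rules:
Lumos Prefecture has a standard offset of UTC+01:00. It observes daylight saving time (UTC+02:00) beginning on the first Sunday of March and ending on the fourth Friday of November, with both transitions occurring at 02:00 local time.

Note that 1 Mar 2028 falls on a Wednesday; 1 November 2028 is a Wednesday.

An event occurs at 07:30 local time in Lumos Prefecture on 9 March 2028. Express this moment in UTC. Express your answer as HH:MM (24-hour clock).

1 March 2028 is a Wednesday, so the first Sunday is March 5.
1 November 2028 is a Wednesday, so the first Friday is November 3 and the fourth is November 24.
Daylight saving runs 5 March – 24 November; 9 March 2028 is inside that window, so Lumos Prefecture is at UTC+02:00.
07:30 local − 2h = 05:30 UTC.

05:30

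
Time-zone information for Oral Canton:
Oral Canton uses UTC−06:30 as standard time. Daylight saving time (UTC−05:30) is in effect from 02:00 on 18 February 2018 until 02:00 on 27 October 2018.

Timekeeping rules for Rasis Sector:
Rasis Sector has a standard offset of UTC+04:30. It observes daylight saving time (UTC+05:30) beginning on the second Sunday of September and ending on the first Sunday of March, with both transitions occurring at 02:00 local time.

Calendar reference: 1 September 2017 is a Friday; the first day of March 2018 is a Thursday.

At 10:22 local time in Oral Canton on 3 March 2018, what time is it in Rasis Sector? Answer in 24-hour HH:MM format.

Daylight saving runs 18 February – 27 October; 3 March 2018 is inside that window, so Oral Canton is at UTC−05:30.
10:22 Oral Canton + 5h30m = 15:52 UTC.
1 September 2017 is a Friday, so the first Sunday is September 3 and the second is September 10.
1 March 2018 is a Thursday, so the first Sunday is March 4.
At the standard offset (UTC+04:30), 15:52 UTC + 4h30m = 20:22 Rasis Sector standard time.
Daylight saving runs 10 September 2017 – 4 March 2018; the standard-time date in Rasis Sector, 3 March 2018, is inside that window, so Rasis Sector is at UTC+05:30.
15:52 UTC + 5h30m = 21:22 Rasis Sector.

21:22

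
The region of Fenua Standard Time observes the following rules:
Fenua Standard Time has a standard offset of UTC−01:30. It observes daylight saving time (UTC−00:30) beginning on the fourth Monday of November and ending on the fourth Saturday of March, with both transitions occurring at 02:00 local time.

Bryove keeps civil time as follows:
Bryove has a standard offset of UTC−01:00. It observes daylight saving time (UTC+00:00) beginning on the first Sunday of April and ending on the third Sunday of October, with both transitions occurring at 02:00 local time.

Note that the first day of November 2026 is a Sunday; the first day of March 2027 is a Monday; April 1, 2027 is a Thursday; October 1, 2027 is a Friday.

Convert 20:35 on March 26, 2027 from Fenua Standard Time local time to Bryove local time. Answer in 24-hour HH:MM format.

20:05

1 November 2026 is a Sunday, so the first Monday is November 2 and the fourth is November 23.
1 March 2027 is a Monday, so the first Saturday is March 6 and the fourth is March 27.
March 26, 2027 falls between 23 November 2026 and 27 March 2027, so daylight saving is in effect and Fenua Standard Time is at UTC−00:30.
20:35 Fenua Standard Time + 0h30m = 21:05 UTC.
1 April 2027 is a Thursday, so the first Sunday is April 4.
1 October 2027 is a Friday, so the first Sunday is October 3 and the third is October 17.
At the standard offset (UTC−01:00), 21:05 UTC − 1h = 20:05 Bryove standard time.
The standard-time date in Bryove, March 26, 2027, does not fall between 4 April and 17 October, so daylight saving is not in effect and Bryove is at UTC−01:00.
21:05 UTC − 1h = 20:05 Bryove.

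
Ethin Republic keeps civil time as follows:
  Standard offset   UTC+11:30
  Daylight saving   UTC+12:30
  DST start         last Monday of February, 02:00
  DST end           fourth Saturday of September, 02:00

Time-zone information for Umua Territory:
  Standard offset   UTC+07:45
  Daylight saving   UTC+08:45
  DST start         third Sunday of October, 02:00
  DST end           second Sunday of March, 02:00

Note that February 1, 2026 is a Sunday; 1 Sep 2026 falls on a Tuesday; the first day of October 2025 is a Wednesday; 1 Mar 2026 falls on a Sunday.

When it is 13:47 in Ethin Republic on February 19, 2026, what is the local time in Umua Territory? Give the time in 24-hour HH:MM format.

11:02

1 February 2026 is a Sunday, so Mondays fall on 2, 9, 16, 23; the last is February 23.
1 September 2026 is a Tuesday, so the first Saturday is September 5 and the fourth is September 26.
Daylight saving runs 23 February – 26 September; February 19, 2026 is outside that window, so Ethin Republic is on standard time at UTC+11:30.
13:47 Ethin Republic − 11h30m = 02:17 UTC.
1 October 2025 is a Wednesday, so the first Sunday is October 5 and the third is October 19.
1 March 2026 is a Sunday, so the first Sunday is March 1 and the second is March 8.
At the standard offset (UTC+07:45), 02:17 UTC + 7h45m = 10:02 Umua Territory standard time.
The standard-time date in Umua Territory, February 19, 2026, lies within the daylight-saving period (19 October 2025 – 8 March 2026), so Umua Territory is on daylight time, UTC+08:45.
02:17 UTC + 8h45m = 11:02 Umua Territory.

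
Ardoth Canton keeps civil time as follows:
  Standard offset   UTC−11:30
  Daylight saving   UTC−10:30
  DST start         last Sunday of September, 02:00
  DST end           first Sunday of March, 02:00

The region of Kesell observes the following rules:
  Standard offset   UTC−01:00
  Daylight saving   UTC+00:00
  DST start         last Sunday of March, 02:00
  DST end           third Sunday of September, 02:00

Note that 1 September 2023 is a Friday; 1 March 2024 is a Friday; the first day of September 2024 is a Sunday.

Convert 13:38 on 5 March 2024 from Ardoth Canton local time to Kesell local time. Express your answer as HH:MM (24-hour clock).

1 September 2023 is a Friday, so Sundays fall on 3, 10, 17, 24; the last is September 24.
1 March 2024 is a Friday, so the first Sunday is March 3.
5 March 2024 is outside the daylight-saving period (24 September 2023 – 3 March 2024), so Ardoth Canton is on standard time, UTC−11:30.
13:38 Ardoth Canton + 11h30m = 01:08 UTC (rolling into the next day, 6 March 2024).
1 March 2024 is a Friday, so Sundays fall on 3, 10, 17, 24, 31; the last is March 31.
1 September 2024 is a Sunday, so the first Sunday is September 1 and the third is September 15.
At the standard offset (UTC−01:00), 01:08 UTC − 1h = 00:08 Kesell standard time.
The standard-time date in Kesell, 6 March 2024, does not fall between 31 March and 15 September, so daylight saving is not in effect and Kesell is at UTC−01:00.
01:08 UTC − 1h = 00:08 Kesell.

00:08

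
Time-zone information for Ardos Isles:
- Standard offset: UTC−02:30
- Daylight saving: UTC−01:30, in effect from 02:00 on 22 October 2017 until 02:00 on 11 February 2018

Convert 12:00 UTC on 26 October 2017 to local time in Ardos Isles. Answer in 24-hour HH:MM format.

At the standard offset (UTC−02:30), 12:00 UTC − 2h30m = 09:30 Ardos Isles standard time.
The standard-time date in Ardos Isles, 26 October 2017, lies within the daylight-saving period (22 October 2017 – 11 February 2018), so Ardos Isles is on daylight time, UTC−01:30.
12:00 UTC − 1h30m = 10:30 local.

10:30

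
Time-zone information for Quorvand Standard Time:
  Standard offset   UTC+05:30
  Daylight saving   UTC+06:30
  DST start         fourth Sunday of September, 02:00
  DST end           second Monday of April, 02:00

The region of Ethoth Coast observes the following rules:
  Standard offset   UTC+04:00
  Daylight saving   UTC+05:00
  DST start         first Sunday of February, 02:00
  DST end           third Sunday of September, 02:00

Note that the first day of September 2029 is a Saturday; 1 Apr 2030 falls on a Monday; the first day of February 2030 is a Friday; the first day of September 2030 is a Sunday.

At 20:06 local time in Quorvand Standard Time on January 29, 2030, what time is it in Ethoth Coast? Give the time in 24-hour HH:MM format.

17:36

1 September 2029 is a Saturday, so the first Sunday is September 2 and the fourth is September 23.
1 April 2030 is a Monday, so the first Monday is April 1 and the second is April 8.
January 29, 2030 lies within the daylight-saving period (23 September 2029 – 8 April 2030), so Quorvand Standard Time is on daylight time, UTC+06:30.
20:06 Quorvand Standard Time − 6h30m = 13:36 UTC.
1 February 2030 is a Friday, so the first Sunday is February 3.
1 September 2030 is a Sunday, so the first Sunday is September 1 and the third is September 15.
At the standard offset (UTC+04:00), 13:36 UTC + 4h = 17:36 Ethoth Coast standard time.
The standard-time date in Ethoth Coast, January 29, 2030, is outside the daylight-saving period (3 February – 15 September), so Ethoth Coast is on standard time, UTC+04:00.
13:36 UTC + 4h = 17:36 Ethoth Coast.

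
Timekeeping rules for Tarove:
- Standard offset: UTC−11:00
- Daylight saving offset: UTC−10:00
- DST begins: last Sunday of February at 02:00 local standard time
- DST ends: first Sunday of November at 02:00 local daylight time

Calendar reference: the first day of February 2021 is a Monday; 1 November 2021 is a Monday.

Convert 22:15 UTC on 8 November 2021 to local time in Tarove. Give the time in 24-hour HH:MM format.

11:15

1 February 2021 is a Monday, so Sundays fall on 7, 14, 21, 28; the last is February 28.
1 November 2021 is a Monday, so the first Sunday is November 7.
At the standard offset (UTC−11:00), 22:15 UTC − 11h = 11:15 Tarove standard time.
Daylight saving runs 28 February – 7 November; the standard-time date in Tarove, 8 November 2021, is outside that window, so Tarove is on standard time at UTC−11:00.
22:15 UTC − 11h = 11:15 local.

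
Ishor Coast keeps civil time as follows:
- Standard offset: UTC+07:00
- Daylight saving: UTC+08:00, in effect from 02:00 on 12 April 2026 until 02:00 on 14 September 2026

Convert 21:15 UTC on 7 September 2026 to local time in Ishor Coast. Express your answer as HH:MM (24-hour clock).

05:15

At the standard offset (UTC+07:00), 21:15 UTC + 7h = 04:15 Ishor Coast standard time (rolling into the next day, 8 September 2026).
The standard-time date in Ishor Coast, 8 September 2026, falls between 12 April and 14 September, so daylight saving is in effect and Ishor Coast is at UTC+08:00.
21:15 UTC + 8h = 05:15 local (rolling into the next day, 8 September 2026).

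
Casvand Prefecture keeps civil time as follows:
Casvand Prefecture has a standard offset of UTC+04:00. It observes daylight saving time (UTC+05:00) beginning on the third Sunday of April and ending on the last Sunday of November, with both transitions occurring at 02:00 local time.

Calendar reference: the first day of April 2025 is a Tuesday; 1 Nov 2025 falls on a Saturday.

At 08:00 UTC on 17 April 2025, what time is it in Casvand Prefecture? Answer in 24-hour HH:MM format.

1 April 2025 is a Tuesday, so the first Sunday is April 6 and the third is April 20.
1 November 2025 is a Saturday, so Sundays fall on 2, 9, 16, 23, 30; the last is November 30.
At the standard offset (UTC+04:00), 08:00 UTC + 4h = 12:00 Casvand Prefecture standard time.
The standard-time date in Casvand Prefecture, 17 April 2025, does not fall between 20 April and 30 November, so daylight saving is not in effect and Casvand Prefecture is at UTC+04:00.
08:00 UTC + 4h = 12:00 local.

12:00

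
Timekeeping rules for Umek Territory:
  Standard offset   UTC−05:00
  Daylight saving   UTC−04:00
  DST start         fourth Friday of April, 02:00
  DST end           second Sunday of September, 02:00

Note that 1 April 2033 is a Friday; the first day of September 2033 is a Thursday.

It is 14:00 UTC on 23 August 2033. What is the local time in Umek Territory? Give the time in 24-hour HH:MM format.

10:00

1 April 2033 is a Friday, so the first Friday is April 1 and the fourth is April 22.
1 September 2033 is a Thursday, so the first Sunday is September 4 and the second is September 11.
At the standard offset (UTC−05:00), 14:00 UTC − 5h = 09:00 Umek Territory standard time.
The standard-time date in Umek Territory, 23 August 2033, falls between 22 April and 11 September, so daylight saving is in effect and Umek Territory is at UTC−04:00.
14:00 UTC − 4h = 10:00 local.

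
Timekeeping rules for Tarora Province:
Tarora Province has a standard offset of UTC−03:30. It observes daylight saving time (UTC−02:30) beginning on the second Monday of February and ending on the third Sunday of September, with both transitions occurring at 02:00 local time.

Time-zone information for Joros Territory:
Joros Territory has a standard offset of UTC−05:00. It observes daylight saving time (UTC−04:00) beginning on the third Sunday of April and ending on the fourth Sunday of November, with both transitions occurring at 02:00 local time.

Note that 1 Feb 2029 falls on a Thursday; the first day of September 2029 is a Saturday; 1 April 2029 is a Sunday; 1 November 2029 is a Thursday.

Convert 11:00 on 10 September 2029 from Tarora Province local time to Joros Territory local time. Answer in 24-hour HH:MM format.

09:30

1 February 2029 is a Thursday, so the first Monday is February 5 and the second is February 12.
1 September 2029 is a Saturday, so the first Sunday is September 2 and the third is September 16.
Daylight saving runs 12 February – 16 September; 10 September 2029 is inside that window, so Tarora Province is at UTC−02:30.
11:00 Tarora Province + 2h30m = 13:30 UTC.
1 April 2029 is a Sunday, so the first Sunday is April 1 and the third is April 15.
1 November 2029 is a Thursday, so the first Sunday is November 4 and the fourth is November 25.
At the standard offset (UTC−05:00), 13:30 UTC − 5h = 08:30 Joros Territory standard time.
Daylight saving runs 15 April – 25 November; the standard-time date in Joros Territory, 10 September 2029, is inside that window, so Joros Territory is at UTC−04:00.
13:30 UTC − 4h = 09:30 Joros Territory.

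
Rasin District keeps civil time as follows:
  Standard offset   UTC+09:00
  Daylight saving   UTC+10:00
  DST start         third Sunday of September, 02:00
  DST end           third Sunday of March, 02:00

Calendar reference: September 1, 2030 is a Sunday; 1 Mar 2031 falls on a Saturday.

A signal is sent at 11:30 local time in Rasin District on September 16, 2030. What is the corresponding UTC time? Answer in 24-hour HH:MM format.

1 September 2030 is a Sunday, so the first Sunday is September 1 and the third is September 15.
1 March 2031 is a Saturday, so the first Sunday is March 2 and the third is March 16.
September 16, 2030 lies within the daylight-saving period (15 September 2030 – 16 March 2031), so Rasin District is on daylight time, UTC+10:00.
11:30 local − 10h = 01:30 UTC.

01:30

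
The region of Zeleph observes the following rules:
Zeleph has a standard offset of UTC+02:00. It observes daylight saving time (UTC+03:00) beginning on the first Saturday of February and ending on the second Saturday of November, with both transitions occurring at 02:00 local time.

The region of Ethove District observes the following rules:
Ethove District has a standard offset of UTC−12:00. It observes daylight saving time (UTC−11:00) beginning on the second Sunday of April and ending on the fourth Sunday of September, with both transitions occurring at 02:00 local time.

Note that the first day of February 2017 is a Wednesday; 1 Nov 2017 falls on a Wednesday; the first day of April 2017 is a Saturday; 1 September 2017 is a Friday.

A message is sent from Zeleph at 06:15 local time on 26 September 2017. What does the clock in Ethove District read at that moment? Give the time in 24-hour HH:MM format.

1 February 2017 is a Wednesday, so the first Saturday is February 4.
1 November 2017 is a Wednesday, so the first Saturday is November 4 and the second is November 11.
Daylight saving runs 4 February – 11 November; 26 September 2017 is inside that window, so Zeleph is at UTC+03:00.
06:15 Zeleph − 3h = 03:15 UTC.
1 April 2017 is a Saturday, so the first Sunday is April 2 and the second is April 9.
1 September 2017 is a Friday, so the first Sunday is September 3 and the fourth is September 24.
At the standard offset (UTC−12:00), 03:15 UTC − 12h = 15:15 Ethove District standard time (rolling into the previous day, 25 September 2017).
The standard-time date in Ethove District, 25 September 2017, is outside the daylight-saving period (9 April – 24 September), so Ethove District is on standard time, UTC−12:00.
03:15 UTC − 12h = 15:15 Ethove District (rolling into the previous day, 25 September 2017).

15:15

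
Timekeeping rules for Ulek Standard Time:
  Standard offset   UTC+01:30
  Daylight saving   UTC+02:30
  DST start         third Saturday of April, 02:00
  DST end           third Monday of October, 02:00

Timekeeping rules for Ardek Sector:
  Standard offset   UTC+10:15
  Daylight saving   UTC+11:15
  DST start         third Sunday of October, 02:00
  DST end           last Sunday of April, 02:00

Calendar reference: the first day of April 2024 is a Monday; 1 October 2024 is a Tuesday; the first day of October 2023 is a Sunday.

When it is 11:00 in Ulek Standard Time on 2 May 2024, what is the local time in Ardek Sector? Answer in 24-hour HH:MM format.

18:45

1 April 2024 is a Monday, so the first Saturday is April 6 and the third is April 20.
1 October 2024 is a Tuesday, so the first Monday is October 7 and the third is October 21.
2 May 2024 falls between 20 April and 21 October, so daylight saving is in effect and Ulek Standard Time is at UTC+02:30.
11:00 Ulek Standard Time − 2h30m = 08:30 UTC.
1 October 2023 is a Sunday, so the first Sunday is October 1 and the third is October 15.
1 April 2024 is a Monday, so Sundays fall on 7, 14, 21, 28; the last is April 28.
At the standard offset (UTC+10:15), 08:30 UTC + 10h15m = 18:45 Ardek Sector standard time.
The standard-time date in Ardek Sector, 2 May 2024, is outside the daylight-saving period (15 October 2023 – 28 April 2024), so Ardek Sector is on standard time, UTC+10:15.
08:30 UTC + 10h15m = 18:45 Ardek Sector.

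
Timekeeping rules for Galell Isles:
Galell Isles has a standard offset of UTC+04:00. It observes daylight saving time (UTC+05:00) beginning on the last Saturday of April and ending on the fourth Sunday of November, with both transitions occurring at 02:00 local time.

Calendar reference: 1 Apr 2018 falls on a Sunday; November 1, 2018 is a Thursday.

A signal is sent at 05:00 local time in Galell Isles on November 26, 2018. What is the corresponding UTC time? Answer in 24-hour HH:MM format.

1 April 2018 is a Sunday, so Saturdays fall on 7, 14, 21, 28; the last is April 28.
1 November 2018 is a Thursday, so the first Sunday is November 4 and the fourth is November 25.
November 26, 2018 is outside the daylight-saving period (28 April – 25 November), so Galell Isles is on standard time, UTC+04:00.
05:00 local − 4h = 01:00 UTC.

01:00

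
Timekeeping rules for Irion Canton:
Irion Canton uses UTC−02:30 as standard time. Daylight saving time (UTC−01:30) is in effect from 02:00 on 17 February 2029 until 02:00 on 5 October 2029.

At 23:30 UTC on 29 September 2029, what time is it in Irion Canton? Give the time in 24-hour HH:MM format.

At the standard offset (UTC−02:30), 23:30 UTC − 2h30m = 21:00 Irion Canton standard time.
Daylight saving runs 17 February – 5 October; the standard-time date in Irion Canton, 29 September 2029, is inside that window, so Irion Canton is at UTC−01:30.
23:30 UTC − 1h30m = 22:00 local.

22:00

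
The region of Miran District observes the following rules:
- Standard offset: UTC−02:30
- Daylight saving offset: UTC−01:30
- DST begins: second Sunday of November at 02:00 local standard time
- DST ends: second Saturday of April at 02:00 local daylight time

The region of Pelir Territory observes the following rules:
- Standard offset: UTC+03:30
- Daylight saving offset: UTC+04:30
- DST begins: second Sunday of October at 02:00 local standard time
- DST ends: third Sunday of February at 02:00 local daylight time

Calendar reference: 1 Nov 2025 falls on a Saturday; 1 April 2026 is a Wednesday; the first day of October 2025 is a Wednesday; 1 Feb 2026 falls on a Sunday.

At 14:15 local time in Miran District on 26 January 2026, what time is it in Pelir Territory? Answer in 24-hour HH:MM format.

20:15

1 November 2025 is a Saturday, so the first Sunday is November 2 and the second is November 9.
1 April 2026 is a Wednesday, so the first Saturday is April 4 and the second is April 11.
26 January 2026 lies within the daylight-saving period (9 November 2025 – 11 April 2026), so Miran District is on daylight time, UTC−01:30.
14:15 Miran District + 1h30m = 15:45 UTC.
1 October 2025 is a Wednesday, so the first Sunday is October 5 and the second is October 12.
1 February 2026 is a Sunday, so the first Sunday is February 1 and the third is February 15.
At the standard offset (UTC+03:30), 15:45 UTC + 3h30m = 19:15 Pelir Territory standard time.
The standard-time date in Pelir Territory, 26 January 2026, lies within the daylight-saving period (12 October 2025 – 15 February 2026), so Pelir Territory is on daylight time, UTC+04:30.
15:45 UTC + 4h30m = 20:15 Pelir Territory.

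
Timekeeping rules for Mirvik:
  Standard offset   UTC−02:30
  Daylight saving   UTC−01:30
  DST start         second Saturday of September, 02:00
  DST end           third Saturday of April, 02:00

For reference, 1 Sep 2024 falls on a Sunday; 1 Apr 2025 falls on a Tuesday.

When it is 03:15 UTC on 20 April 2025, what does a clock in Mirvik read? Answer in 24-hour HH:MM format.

00:45

1 September 2024 is a Sunday, so the first Saturday is September 7 and the second is September 14.
1 April 2025 is a Tuesday, so the first Saturday is April 5 and the third is April 19.
At the standard offset (UTC−02:30), 03:15 UTC − 2h30m = 00:45 Mirvik standard time.
Daylight saving runs 14 September 2024 – 19 April 2025; the standard-time date in Mirvik, 20 April 2025, is outside that window, so Mirvik is on standard time at UTC−02:30.
03:15 UTC − 2h30m = 00:45 local.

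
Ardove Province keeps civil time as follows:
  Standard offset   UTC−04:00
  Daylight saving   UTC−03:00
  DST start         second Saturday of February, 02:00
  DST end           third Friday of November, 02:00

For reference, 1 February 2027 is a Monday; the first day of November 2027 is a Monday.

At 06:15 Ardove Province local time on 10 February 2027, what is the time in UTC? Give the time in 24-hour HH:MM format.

1 February 2027 is a Monday, so the first Saturday is February 6 and the second is February 13.
1 November 2027 is a Monday, so the first Friday is November 5 and the third is November 19.
10 February 2027 is outside the daylight-saving period (13 February – 19 November), so Ardove Province is on standard time, UTC−04:00.
06:15 local + 4h = 10:15 UTC.

10:15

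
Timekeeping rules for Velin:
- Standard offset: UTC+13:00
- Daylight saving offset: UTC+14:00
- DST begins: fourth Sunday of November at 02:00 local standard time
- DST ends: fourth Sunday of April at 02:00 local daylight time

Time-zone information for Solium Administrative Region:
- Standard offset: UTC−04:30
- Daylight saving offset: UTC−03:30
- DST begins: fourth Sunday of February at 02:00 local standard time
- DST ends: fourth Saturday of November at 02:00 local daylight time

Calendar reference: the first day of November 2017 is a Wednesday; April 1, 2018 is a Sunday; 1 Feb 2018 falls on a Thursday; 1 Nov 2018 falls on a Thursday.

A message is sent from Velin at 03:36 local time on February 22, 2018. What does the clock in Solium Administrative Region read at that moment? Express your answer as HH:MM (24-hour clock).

1 November 2017 is a Wednesday, so the first Sunday is November 5 and the fourth is November 26.
1 April 2018 is a Sunday, so the first Sunday is April 1 and the fourth is April 22.
February 22, 2018 lies within the daylight-saving period (26 November 2017 – 22 April 2018), so Velin is on daylight time, UTC+14:00.
03:36 Velin − 14h = 13:36 UTC (rolling into the previous day, 21 February 2018).
1 February 2018 is a Thursday, so the first Sunday is February 4 and the fourth is February 25.
1 November 2018 is a Thursday, so the first Saturday is November 3 and the fourth is November 24.
At the standard offset (UTC−04:30), 13:36 UTC − 4h30m = 09:06 Solium Administrative Region standard time.
The standard-time date in Solium Administrative Region, February 21, 2018, does not fall between 25 February and 24 November, so daylight saving is not in effect and Solium Administrative Region is at UTC−04:30.
13:36 UTC − 4h30m = 09:06 Solium Administrative Region.

09:06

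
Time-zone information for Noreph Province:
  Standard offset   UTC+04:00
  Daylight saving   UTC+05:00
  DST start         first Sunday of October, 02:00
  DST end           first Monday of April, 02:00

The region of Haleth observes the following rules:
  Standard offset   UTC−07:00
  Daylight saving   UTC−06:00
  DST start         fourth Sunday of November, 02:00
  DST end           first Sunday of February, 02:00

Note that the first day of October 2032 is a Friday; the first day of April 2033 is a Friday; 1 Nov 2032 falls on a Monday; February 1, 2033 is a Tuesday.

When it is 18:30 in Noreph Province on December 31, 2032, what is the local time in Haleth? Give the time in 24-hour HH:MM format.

07:30

1 October 2032 is a Friday, so the first Sunday is October 3.
1 April 2033 is a Friday, so the first Monday is April 4.
Daylight saving runs 3 October 2032 – 4 April 2033; December 31, 2032 is inside that window, so Noreph Province is at UTC+05:00.
18:30 Noreph Province − 5h = 13:30 UTC.
1 November 2032 is a Monday, so the first Sunday is November 7 and the fourth is November 28.
1 February 2033 is a Tuesday, so the first Sunday is February 6.
At the standard offset (UTC−07:00), 13:30 UTC − 7h = 06:30 Haleth standard time.
The standard-time date in Haleth, December 31, 2032, lies within the daylight-saving period (28 November 2032 – 6 February 2033), so Haleth is on daylight time, UTC−06:00.
13:30 UTC − 6h = 07:30 Haleth.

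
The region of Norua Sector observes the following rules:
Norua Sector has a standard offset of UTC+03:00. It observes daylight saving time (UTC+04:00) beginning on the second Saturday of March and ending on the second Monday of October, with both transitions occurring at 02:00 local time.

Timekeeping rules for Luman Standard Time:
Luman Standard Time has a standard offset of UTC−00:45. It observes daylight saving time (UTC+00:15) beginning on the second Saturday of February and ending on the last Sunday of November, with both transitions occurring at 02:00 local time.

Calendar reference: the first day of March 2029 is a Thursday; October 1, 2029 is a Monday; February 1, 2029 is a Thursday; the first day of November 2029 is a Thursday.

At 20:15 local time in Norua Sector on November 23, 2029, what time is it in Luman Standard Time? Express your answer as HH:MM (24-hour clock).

17:30

1 March 2029 is a Thursday, so the first Saturday is March 3 and the second is March 10.
1 October 2029 is a Monday, so the first Monday is October 1 and the second is October 8.
Daylight saving runs 10 March – 8 October; November 23, 2029 is outside that window, so Norua Sector is on standard time at UTC+03:00.
20:15 Norua Sector − 3h = 17:15 UTC.
1 February 2029 is a Thursday, so the first Saturday is February 3 and the second is February 10.
1 November 2029 is a Thursday, so Sundays fall on 4, 11, 18, 25; the last is November 25.
At the standard offset (UTC−00:45), 17:15 UTC − 0h45m = 16:30 Luman Standard Time standard time.
Daylight saving runs 10 February – 25 November; the standard-time date in Luman Standard Time, November 23, 2029, is inside that window, so Luman Standard Time is at UTC+00:15.
17:15 UTC + 0h15m = 17:30 Luman Standard Time.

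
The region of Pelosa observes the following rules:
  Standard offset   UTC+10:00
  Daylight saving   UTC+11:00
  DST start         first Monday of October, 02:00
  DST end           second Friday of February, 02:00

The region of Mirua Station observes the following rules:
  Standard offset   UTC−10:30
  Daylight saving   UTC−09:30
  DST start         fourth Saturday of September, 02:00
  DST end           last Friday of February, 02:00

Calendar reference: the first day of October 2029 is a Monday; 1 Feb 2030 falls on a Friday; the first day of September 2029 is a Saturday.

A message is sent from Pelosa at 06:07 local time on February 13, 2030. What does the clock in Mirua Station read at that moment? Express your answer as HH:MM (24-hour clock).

1 October 2029 is a Monday, so the first Monday is October 1.
1 February 2030 is a Friday, so the first Friday is February 1 and the second is February 8.
February 13, 2030 is outside the daylight-saving period (1 October 2029 – 8 February 2030), so Pelosa is on standard time, UTC+10:00.
06:07 Pelosa − 10h = 20:07 UTC (rolling into the previous day, 12 February 2030).
1 September 2029 is a Saturday, so the first Saturday is September 1 and the fourth is September 22.
1 February 2030 is a Friday, so Fridays fall on 1, 8, 15, 22; the last is February 22.
At the standard offset (UTC−10:30), 20:07 UTC − 10h30m = 09:37 Mirua Station standard time.
The standard-time date in Mirua Station, February 12, 2030, falls between 22 September 2029 and 22 February 2030, so daylight saving is in effect and Mirua Station is at UTC−09:30.
20:07 UTC − 9h30m = 10:37 Mirua Station.

10:37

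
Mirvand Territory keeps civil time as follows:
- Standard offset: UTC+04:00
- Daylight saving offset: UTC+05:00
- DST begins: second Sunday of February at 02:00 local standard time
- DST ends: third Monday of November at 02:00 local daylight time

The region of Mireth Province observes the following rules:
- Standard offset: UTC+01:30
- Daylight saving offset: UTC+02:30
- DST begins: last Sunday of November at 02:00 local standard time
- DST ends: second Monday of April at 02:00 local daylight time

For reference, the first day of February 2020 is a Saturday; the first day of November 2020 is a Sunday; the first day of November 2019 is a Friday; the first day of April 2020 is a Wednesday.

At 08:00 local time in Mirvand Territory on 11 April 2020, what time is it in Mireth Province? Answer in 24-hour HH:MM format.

1 February 2020 is a Saturday, so the first Sunday is February 2 and the second is February 9.
1 November 2020 is a Sunday, so the first Monday is November 2 and the third is November 16.
11 April 2020 lies within the daylight-saving period (9 February – 16 November), so Mirvand Territory is on daylight time, UTC+05:00.
08:00 Mirvand Territory − 5h = 03:00 UTC.
1 November 2019 is a Friday, so Sundays fall on 3, 10, 17, 24; the last is November 24.
1 April 2020 is a Wednesday, so the first Monday is April 6 and the second is April 13.
At the standard offset (UTC+01:30), 03:00 UTC + 1h30m = 04:30 Mireth Province standard time.
Daylight saving runs 24 November 2019 – 13 April 2020; the standard-time date in Mireth Province, 11 April 2020, is inside that window, so Mireth Province is at UTC+02:30.
03:00 UTC + 2h30m = 05:30 Mireth Province.

05:30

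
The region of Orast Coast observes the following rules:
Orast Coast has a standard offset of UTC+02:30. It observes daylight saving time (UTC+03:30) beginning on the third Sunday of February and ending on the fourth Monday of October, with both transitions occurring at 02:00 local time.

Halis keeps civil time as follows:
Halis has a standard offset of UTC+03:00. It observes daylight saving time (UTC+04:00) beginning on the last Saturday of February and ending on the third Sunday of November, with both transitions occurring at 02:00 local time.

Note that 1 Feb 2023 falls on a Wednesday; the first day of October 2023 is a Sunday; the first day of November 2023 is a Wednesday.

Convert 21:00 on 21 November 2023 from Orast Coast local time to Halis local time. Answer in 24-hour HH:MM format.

1 February 2023 is a Wednesday, so the first Sunday is February 5 and the third is February 19.
1 October 2023 is a Sunday, so the first Monday is October 2 and the fourth is October 23.
21 November 2023 does not fall between 19 February and 23 October, so daylight saving is not in effect and Orast Coast is at UTC+02:30.
21:00 Orast Coast − 2h30m = 18:30 UTC.
1 February 2023 is a Wednesday, so Saturdays fall on 4, 11, 18, 25; the last is February 25.
1 November 2023 is a Wednesday, so the first Sunday is November 5 and the third is November 19.
At the standard offset (UTC+03:00), 18:30 UTC + 3h = 21:30 Halis standard time.
The standard-time date in Halis, 21 November 2023, does not fall between 25 February and 19 November, so daylight saving is not in effect and Halis is at UTC+03:00.
18:30 UTC + 3h = 21:30 Halis.

21:30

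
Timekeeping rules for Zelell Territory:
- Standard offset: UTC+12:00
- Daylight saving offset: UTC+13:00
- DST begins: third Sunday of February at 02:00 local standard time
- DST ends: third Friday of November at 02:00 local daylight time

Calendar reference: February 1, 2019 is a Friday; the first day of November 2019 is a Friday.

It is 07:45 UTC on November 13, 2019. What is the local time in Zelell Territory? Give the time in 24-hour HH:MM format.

1 February 2019 is a Friday, so the first Sunday is February 3 and the third is February 17.
1 November 2019 is a Friday, so the first Friday is November 1 and the third is November 15.
At the standard offset (UTC+12:00), 07:45 UTC + 12h = 19:45 Zelell Territory standard time.
The standard-time date in Zelell Territory, November 13, 2019, falls between 17 February and 15 November, so daylight saving is in effect and Zelell Territory is at UTC+13:00.
07:45 UTC + 13h = 20:45 local.

20:45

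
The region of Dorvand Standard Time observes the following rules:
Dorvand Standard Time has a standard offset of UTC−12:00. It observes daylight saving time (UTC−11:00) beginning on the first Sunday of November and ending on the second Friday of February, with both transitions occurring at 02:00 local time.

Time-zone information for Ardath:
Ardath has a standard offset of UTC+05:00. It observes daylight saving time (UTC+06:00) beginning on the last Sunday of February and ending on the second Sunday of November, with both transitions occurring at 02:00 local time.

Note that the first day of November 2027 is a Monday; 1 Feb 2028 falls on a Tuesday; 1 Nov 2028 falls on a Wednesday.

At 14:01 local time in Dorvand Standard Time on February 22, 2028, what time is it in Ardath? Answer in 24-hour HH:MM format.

07:01

1 November 2027 is a Monday, so the first Sunday is November 7.
1 February 2028 is a Tuesday, so the first Friday is February 4 and the second is February 11.
February 22, 2028 does not fall between 7 November 2027 and 11 February 2028, so daylight saving is not in effect and Dorvand Standard Time is at UTC−12:00.
14:01 Dorvand Standard Time + 12h = 02:01 UTC (rolling into the next day, 23 February 2028).
1 February 2028 is a Tuesday, so Sundays fall on 6, 13, 20, 27; the last is February 27.
1 November 2028 is a Wednesday, so the first Sunday is November 5 and the second is November 12.
At the standard offset (UTC+05:00), 02:01 UTC + 5h = 07:01 Ardath standard time.
The standard-time date in Ardath, February 23, 2028, is outside the daylight-saving period (27 February – 12 November), so Ardath is on standard time, UTC+05:00.
02:01 UTC + 5h = 07:01 Ardath.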